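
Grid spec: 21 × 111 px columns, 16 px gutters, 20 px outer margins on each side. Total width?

2691 px

Adding margins, columns and gutters: 40 + 2331 + 320 = 2691 px.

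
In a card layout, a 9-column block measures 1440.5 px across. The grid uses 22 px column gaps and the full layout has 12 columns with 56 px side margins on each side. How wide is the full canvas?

Subtracting 8 column gaps of 22 leaves 1264.5 for 9 columns, so c = 140.5 px.
Total width: 2·56 + 12·140.5 + 11·22 = 2040 px.

2040 px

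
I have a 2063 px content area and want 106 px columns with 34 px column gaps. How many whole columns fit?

14 columns: 14·106 + 13·34 = 1926 px ≤ 2063.
15 columns: 2066 px > 2063. So 14.

14 columns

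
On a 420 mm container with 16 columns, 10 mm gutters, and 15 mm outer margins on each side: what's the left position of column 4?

Take off 30 mm of margins, leaving 390 mm.
16c + 15·10 = 390 → 16c = 240 → c = 15 mm.
Column 4 starts at margin + 3·(column + gutter) = 15 + 3·25 = 90 mm.

90 mm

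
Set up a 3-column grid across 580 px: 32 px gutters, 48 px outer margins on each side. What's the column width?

Take off 96 px of margins, leaving 484 px.
484 − 2·32 = 420; ÷3 gives c = 140 px.

140 px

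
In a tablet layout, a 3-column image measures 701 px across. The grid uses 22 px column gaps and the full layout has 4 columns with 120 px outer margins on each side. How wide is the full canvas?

1182 px

701 − 2·22 = 657; ÷3 gives c = 219 px.
Total width: 2·120 + 4·219 + 3·22 = 1182 px.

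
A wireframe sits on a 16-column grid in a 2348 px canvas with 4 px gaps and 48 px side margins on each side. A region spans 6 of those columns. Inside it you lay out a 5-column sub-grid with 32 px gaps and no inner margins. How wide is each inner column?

Outer content = 2348 − 2·48 = 2252 px.
2252 − 15·4 = 2192; ÷16 gives c = 137 px.
6 columns plus 5 gaps: 822 + 20 = 842 px.
5d + 4·32 = 842 → 5d = 714 → d = 142.8 px.

142.8 px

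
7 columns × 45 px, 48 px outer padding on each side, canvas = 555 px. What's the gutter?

24 px

Subtract both margins: 555 − 2·48 = 459 px.
7·45 + 6g = 459 → 6g = 144 → g = 24 px.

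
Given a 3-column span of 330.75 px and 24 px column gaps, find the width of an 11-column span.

1276.75 px

Subtracting 2 column gaps of 24 leaves 282.75 for 3 columns, so c = 94.25 px.
11 columns plus 10 column gaps: 1036.75 + 240 = 1276.75 px.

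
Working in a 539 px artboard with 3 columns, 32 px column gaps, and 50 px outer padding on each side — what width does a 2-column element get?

Content width = 539 − 2·50 = 439 px.
Subtracting 2 column gaps of 32 leaves 375 for 3 columns, so c = 125 px.
Span of 2: 2·125 + 1·32 = 250 + 32 = 282 px.

282 px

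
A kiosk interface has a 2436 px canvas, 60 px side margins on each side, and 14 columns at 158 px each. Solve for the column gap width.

8 px

Inside the margins: 2436 − 120 = 2316 px.
14·158 + 13g = 2316 → 13g = 104 → g = 8 px.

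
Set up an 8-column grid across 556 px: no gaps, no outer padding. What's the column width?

8c = 556 → c = 69.5 px.

69.5 px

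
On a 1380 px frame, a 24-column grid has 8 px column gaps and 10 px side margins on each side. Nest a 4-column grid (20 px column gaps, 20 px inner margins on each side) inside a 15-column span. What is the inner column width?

Outer content = 1380 − 2·10 = 1360 px.
Subtracting 23 column gaps of 8 leaves 1176 for 24 columns, so c = 49 px.
Span of 15: 15·49 + 14·8 = 735 + 112 = 847 px.
Inner content = 847 − 2·20 = 807 px.
Subtracting 3 column gaps of 20 leaves 747 for 4 columns, so d = 186.75 px.

186.75 px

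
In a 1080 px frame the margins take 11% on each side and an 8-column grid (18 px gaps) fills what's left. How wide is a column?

89.55 px

1080 × (1 − 2·11%) = 1080 × 78% = 842.4 px for the columns.
8 columns + 7 gaps: 8c + 7·18 = 842.4.
8c = 842.4 − 126 = 716.4, so c = 89.55 px.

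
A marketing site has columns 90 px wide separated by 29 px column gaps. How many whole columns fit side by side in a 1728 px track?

14 columns

Each extra column adds 90 + 29 = 119 px.
(1728 + 29) / 119 = 14.76, so 14 columns fit.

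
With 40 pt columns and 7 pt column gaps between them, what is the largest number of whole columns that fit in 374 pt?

k columns need k·40 + (k−1)·7 = k·47 − 7.
k·47 − 7 ≤ 374 → k ≤ 381 / 47 ≈ 8.11, so k = 8.

8 columns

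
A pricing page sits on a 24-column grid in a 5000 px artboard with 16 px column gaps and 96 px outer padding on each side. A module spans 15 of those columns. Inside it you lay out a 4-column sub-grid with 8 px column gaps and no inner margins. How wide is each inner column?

743.75 px

Inside the margins: 5000 − 192 = 4808 px.
24c + 23·16 = 4808 → 24c = 4440 → c = 185 px.
Span of 15: 15·185 + 14·16 = 2775 + 224 = 2999 px.
4 columns + 3 column gaps: 4d + 3·8 = 2999.
4d = 2999 − 24 = 2975, so d = 743.75 px.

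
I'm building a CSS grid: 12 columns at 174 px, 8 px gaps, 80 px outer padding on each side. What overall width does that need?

2336 px

Total width: 2·80 + 12·174 + 11·8 = 2336 px.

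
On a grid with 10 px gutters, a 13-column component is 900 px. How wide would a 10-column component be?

690 px

13 columns + 12 gutters: 13c + 12·10 = 900.
13c = 900 − 120 = 780, so c = 60 px.
Span of 10: 10·60 + 9·10 = 600 + 90 = 690 px.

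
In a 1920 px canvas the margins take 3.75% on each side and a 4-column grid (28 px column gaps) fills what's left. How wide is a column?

Margins: 3.75% × 1920 = 72 px each, so content = 1920 − 144 = 1776 px.
1776 − 3·28 = 1692; ÷4 gives c = 423 px.

423 px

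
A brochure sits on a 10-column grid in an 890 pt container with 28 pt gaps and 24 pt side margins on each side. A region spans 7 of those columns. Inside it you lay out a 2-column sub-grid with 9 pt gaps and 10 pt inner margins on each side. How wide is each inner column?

276 pt

Subtract both margins: 890 − 2·24 = 842 pt.
10c + 9·28 = 842 → 10c = 590 → c = 59 pt.
7-column span = 7·59 + 6·28 = 581 pt.
Inner content = 581 − 2·10 = 561 pt.
561 − 1·9 = 552; ÷2 gives d = 276 pt.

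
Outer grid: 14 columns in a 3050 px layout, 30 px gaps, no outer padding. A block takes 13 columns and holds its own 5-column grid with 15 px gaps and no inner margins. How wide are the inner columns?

554 px

14c + 13·30 = 3050 → 14c = 2660 → c = 190 px.
Span of 13: 13·190 + 12·30 = 2470 + 360 = 2830 px.
5 columns + 4 gaps: 5d + 4·15 = 2830.
5d = 2830 − 60 = 2770, so d = 554 px.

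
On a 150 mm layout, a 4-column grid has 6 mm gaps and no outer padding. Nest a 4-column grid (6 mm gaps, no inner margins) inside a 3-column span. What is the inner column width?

23.25 mm

150 − 3·6 = 132; ÷4 gives c = 33 mm.
3 columns plus 2 gaps: 99 + 12 = 111 mm.
111 − 3·6 = 93; ÷4 gives d = 23.25 mm.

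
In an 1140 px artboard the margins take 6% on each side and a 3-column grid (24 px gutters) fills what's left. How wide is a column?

Margins: 6% × 1140 = 68.4 px each, so content = 1140 − 136.8 = 1003.2 px.
1003.2 − 2·24 = 955.2; ÷3 gives c = 318.4 px.

318.4 px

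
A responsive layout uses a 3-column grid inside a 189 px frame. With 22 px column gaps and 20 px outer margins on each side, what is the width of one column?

35 px

Content width = 189 − 2·20 = 149 px.
149 − 2·22 = 105; ÷3 gives c = 35 px.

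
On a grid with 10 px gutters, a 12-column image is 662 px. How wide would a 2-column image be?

12c + 11·10 = 662 → 12c = 552 → c = 46 px.
Span of 2: 2·46 + 1·10 = 92 + 10 = 102 px.

102 px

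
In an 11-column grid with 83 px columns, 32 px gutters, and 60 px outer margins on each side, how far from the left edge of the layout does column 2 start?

Each column+gutter stride is 115 px; 1 of them past the 60 px margin is 60 + 115 = 175 px.

175 px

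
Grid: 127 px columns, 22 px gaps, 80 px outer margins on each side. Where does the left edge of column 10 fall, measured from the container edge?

1421 px

Column 10 starts at margin + 9·(column + gutter) = 80 + 9·149 = 1421 px.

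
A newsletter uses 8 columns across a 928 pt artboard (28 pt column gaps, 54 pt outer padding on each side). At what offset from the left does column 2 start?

160 pt

Content = 928 − 2·54 = 820 pt.
820 − 7·28 = 624; ÷8 gives c = 78 pt.
Column 2 starts at margin + 1·(column + gutter) = 54 + 1·106 = 160 pt.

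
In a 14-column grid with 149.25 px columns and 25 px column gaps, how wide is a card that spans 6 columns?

1020.5 px

6 columns plus 5 column gaps: 895.5 + 125 = 1020.5 px.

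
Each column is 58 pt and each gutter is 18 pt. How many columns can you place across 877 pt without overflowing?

11 columns

Each extra column adds 58 + 18 = 76 pt.
(877 + 18) / 76 = 11.78, so 11 columns fit.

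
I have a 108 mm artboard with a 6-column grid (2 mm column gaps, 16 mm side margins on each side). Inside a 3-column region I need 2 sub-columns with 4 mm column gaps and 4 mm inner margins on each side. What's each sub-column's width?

Inside the margins: 108 − 32 = 76 mm.
76 − 5·2 = 66; ÷6 gives c = 11 mm.
3 columns plus 2 column gaps: 33 + 4 = 37 mm.
Inner content = 37 − 2·4 = 29 mm.
2d + 1·4 = 29 → 2d = 25 → d = 12.5 mm.

12.5 mm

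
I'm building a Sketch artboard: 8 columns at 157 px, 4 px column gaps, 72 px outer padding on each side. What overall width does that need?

Total width: 2·72 + 8·157 + 7·4 = 1428 px.

1428 px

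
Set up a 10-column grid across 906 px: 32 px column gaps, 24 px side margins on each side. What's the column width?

57 px

Content width = 906 − 2·24 = 858 px.
Subtracting 9 column gaps of 32 leaves 570 for 10 columns, so c = 57 px.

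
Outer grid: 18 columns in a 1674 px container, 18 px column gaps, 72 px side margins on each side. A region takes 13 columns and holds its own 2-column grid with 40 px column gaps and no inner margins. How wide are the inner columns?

Inside the margins: 1674 − 144 = 1530 px.
1530 − 17·18 = 1224; ÷18 gives c = 68 px.
13 columns plus 12 column gaps: 884 + 216 = 1100 px.
Subtracting 1 column gap of 40 leaves 1060 for 2 columns, so d = 530 px.

530 px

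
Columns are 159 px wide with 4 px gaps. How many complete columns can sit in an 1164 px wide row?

7 columns

Each extra column adds 159 + 4 = 163 px.
(1164 + 4) / 163 = 7.17, so 7 columns fit.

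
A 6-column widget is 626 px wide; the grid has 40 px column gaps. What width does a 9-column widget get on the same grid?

959 px

6c + 5·40 = 626 → 6c = 426 → c = 71 px.
9-column span = 9·71 + 8·40 = 959 px.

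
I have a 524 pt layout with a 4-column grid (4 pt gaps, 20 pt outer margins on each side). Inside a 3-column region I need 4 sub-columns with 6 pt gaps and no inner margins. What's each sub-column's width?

86 pt

Take off 40 pt of margins, leaving 484 pt.
Subtracting 3 gaps of 4 leaves 472 for 4 columns, so c = 118 pt.
Span of 3: 3·118 + 2·4 = 354 + 8 = 362 pt.
4d + 3·6 = 362 → 4d = 344 → d = 86 pt.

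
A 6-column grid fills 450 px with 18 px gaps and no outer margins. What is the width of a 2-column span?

138 px

6c + 5·18 = 450 → 6c = 360 → c = 60 px.
2-column span = 2·60 + 1·18 = 138 px.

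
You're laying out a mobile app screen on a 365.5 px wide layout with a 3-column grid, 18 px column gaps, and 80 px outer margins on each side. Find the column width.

56.5 px

Inside the margins: 365.5 − 160 = 205.5 px.
205.5 − 2·18 = 169.5; ÷3 gives c = 56.5 px.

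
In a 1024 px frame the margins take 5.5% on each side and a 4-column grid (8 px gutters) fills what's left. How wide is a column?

Each margin = 5.5% of 1024 = 56.32 px; content = 1024 − 2·56.32 = 911.36 px.
4 columns + 3 gutters: 4c + 3·8 = 911.36.
4c = 911.36 − 24 = 887.36, so c = 221.84 px.

221.84 px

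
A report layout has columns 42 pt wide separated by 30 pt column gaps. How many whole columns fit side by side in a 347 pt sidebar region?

5 columns

k columns need k·42 + (k−1)·30 = k·72 − 30.
k·72 − 30 ≤ 347 → k ≤ 377 / 72 ≈ 5.24, so k = 5.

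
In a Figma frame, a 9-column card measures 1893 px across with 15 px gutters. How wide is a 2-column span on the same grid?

409 px

1893 − 8·15 = 1773; ÷9 gives c = 197 px.
2 columns plus 1 gutter: 394 + 15 = 409 px.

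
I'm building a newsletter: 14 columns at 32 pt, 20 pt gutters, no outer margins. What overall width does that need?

Total width: 14·32 + 13·20 = 708 pt.

708 pt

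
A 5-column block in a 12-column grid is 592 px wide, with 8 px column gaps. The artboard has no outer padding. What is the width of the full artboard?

1432 px

5c + 4·8 = 592 → 5c = 560 → c = 112 px.
Total width: 12·112 + 11·8 = 1432 px.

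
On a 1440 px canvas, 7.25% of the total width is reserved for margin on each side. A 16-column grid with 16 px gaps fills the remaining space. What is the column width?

61.95 px

Each margin = 7.25% of 1440 = 104.4 px; content = 1440 − 2·104.4 = 1231.2 px.
16c + 15·16 = 1231.2 → 16c = 991.2 → c = 61.95 px.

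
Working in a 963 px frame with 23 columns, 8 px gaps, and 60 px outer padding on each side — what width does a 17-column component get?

621 px

Inside the margins: 963 − 120 = 843 px.
23 columns + 22 gaps: 23c + 22·8 = 843.
23c = 843 − 176 = 667, so c = 29 px.
Span of 17: 17·29 + 16·8 = 493 + 128 = 621 px.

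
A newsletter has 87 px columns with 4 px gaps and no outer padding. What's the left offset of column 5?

364 px

Before column 5: 4 columns + 4 gaps.
Offset = 4·(87 + 4) = 4·91 = 364 px.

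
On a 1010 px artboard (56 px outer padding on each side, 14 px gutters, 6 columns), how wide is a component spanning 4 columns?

Inside the margins: 1010 − 112 = 898 px.
898 − 5·14 = 828; ÷6 gives c = 138 px.
Span of 4: 4·138 + 3·14 = 552 + 42 = 594 px.

594 px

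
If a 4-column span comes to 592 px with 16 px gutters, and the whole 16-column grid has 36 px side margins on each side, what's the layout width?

2488 px

4c + 3·16 = 592 → 4c = 544 → c = 136 px.
Adding margins, columns and gutters: 72 + 2176 + 240 = 2488 px.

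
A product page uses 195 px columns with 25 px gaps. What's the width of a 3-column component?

Span of 3: 3·195 + 2·25 = 585 + 50 = 635 px.

635 px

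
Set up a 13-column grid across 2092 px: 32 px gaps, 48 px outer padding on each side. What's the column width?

Subtract both margins: 2092 − 2·48 = 1996 px.
1996 − 12·32 = 1612; ÷13 gives c = 124 px.

124 px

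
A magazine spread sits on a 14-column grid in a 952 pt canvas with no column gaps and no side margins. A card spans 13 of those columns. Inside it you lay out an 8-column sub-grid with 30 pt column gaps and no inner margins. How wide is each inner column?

14c = 952 → c = 68 pt.
13-column span = 13·68 = 884 pt.
884 − 7·30 = 674; ÷8 gives d = 84.25 pt.

84.25 pt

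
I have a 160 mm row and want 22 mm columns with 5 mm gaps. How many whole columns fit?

6 columns

Each extra column adds 22 + 5 = 27 mm.
(160 + 5) / 27 = 6.11, so 6 columns fit.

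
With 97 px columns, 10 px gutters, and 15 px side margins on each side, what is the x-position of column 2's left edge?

122 px

Each column+gutter stride is 107 px; 1 of them past the 15 px margin is 15 + 107 = 122 px.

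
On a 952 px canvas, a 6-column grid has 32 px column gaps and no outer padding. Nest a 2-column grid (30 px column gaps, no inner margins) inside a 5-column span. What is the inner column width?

952 − 5·32 = 792; ÷6 gives c = 132 px.
5 columns plus 4 column gaps: 660 + 128 = 788 px.
Subtracting 1 column gap of 30 leaves 758 for 2 columns, so d = 379 px.

379 px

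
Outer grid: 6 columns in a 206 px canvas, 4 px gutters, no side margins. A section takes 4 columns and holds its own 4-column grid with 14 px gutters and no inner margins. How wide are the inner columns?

23.5 px

206 − 5·4 = 186; ÷6 gives c = 31 px.
4-column span = 4·31 + 3·4 = 136 px.
136 − 3·14 = 94; ÷4 gives d = 23.5 px.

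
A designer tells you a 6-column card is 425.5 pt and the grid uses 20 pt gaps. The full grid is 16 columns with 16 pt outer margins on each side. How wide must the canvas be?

1200 pt

6c + 5·20 = 425.5 → 6c = 325.5 → c = 54.25 pt.
Total width: 2·16 + 16·54.25 + 15·20 = 1200 pt.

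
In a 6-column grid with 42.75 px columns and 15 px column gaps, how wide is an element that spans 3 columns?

158.25 px

Span of 3: 3·42.75 + 2·15 = 128.25 + 30 = 158.25 px.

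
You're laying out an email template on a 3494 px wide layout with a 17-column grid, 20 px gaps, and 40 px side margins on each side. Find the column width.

Subtract both margins: 3494 − 2·40 = 3414 px.
17c + 16·20 = 3414 → 17c = 3094 → c = 182 px.

182 px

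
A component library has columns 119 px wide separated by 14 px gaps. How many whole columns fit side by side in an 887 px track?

6 columns

6 columns: 6·119 + 5·14 = 784 px ≤ 887.
7 columns: 917 px > 887. So 6.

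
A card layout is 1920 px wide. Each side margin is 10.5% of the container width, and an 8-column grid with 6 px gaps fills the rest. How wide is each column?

184.35 px

Margins: 10.5% × 1920 = 201.6 px each, so content = 1920 − 403.2 = 1516.8 px.
8 columns + 7 gaps: 8c + 7·6 = 1516.8.
8c = 1516.8 − 42 = 1474.8, so c = 184.35 px.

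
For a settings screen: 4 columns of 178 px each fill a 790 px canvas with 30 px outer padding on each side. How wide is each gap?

6 px

Inside the margins: 790 − 60 = 730 px.
Columns use 712 px, leaving 18 px across 3 gaps = 6 px each.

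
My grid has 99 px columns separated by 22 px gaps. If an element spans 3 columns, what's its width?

341 px

3-column span = 3·99 + 2·22 = 341 px.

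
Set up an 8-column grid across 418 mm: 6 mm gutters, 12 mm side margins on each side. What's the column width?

44 mm

Content width = 418 − 2·12 = 394 mm.
8c + 7·6 = 394 → 8c = 352 → c = 44 mm.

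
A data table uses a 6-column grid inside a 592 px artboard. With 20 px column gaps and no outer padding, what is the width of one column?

82 px

6c + 5·20 = 592 → 6c = 492 → c = 82 px.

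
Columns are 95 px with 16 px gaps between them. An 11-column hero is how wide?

Span of 11: 11·95 + 10·16 = 1045 + 160 = 1205 px.

1205 px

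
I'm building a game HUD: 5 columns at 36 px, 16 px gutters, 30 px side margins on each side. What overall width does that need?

Adding margins, columns and gutters: 60 + 180 + 64 = 304 px.

304 px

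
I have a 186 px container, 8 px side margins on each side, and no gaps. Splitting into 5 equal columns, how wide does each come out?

34 px

Subtract both margins: 186 − 2·8 = 170 px.
With no gaps, each column is 170/5 = 34 px.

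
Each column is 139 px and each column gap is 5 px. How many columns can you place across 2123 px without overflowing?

14 columns

k columns need k·139 + (k−1)·5 = k·144 − 5.
k·144 − 5 ≤ 2123 → k ≤ 2128 / 144 ≈ 14.78, so k = 14.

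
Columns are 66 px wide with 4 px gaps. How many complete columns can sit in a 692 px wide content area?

9 columns

9 columns: 9·66 + 8·4 = 626 px ≤ 692.
10 columns: 696 px > 692. So 9.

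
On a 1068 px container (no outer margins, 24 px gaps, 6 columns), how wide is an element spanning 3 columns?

522 px

Subtracting 5 gaps of 24 leaves 948 for 6 columns, so c = 158 px.
3 columns plus 2 gaps: 474 + 48 = 522 px.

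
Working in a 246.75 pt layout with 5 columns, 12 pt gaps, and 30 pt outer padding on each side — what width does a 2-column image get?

67.5 pt

Inside the margins: 246.75 − 60 = 186.75 pt.
5 columns + 4 gaps: 5c + 4·12 = 186.75.
5c = 186.75 − 48 = 138.75, so c = 27.75 pt.
Span of 2: 2·27.75 + 1·12 = 55.5 + 12 = 67.5 pt.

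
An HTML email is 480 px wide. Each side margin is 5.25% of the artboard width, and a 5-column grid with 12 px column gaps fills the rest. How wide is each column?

76.32 px

480 × (1 − 2·5.25%) = 480 × 89.5% = 429.6 px for the columns.
5 columns + 4 column gaps: 5c + 4·12 = 429.6.
5c = 429.6 − 48 = 381.6, so c = 76.32 px.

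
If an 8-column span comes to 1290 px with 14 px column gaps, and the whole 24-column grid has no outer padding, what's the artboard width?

Subtracting 7 column gaps of 14 leaves 1192 for 8 columns, so c = 149 px.
Artboard = 24·149 + 23·14 = 3576 + 322 = 3898 px.

3898 px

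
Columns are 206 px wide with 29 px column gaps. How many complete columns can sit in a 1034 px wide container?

4 columns: 4·206 + 3·29 = 911 px ≤ 1034.
5 columns: 1146 px > 1034. So 4.

4 columns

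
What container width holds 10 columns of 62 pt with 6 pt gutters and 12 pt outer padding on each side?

Total width: 2·12 + 10·62 + 9·6 = 698 pt.

698 pt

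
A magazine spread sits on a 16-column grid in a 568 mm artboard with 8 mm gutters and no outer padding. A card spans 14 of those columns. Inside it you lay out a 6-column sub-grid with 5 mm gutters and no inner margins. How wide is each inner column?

16c + 15·8 = 568 → 16c = 448 → c = 28 mm.
14 columns plus 13 gutters: 392 + 104 = 496 mm.
6d + 5·5 = 496 → 6d = 471 → d = 78.5 mm.

78.5 mm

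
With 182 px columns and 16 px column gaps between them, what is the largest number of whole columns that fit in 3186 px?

16 columns

16 columns: 16·182 + 15·16 = 3152 px ≤ 3186.
17 columns: 3350 px > 3186. So 16.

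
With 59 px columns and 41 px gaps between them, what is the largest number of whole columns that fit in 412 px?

k columns need k·59 + (k−1)·41 = k·100 − 41.
k·100 − 41 ≤ 412 → k ≤ 453 / 100 ≈ 4.53, so k = 4.

4 columns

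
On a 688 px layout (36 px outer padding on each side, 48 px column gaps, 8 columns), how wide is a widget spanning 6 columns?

Content width = 688 − 2·36 = 616 px.
Subtracting 7 column gaps of 48 leaves 280 for 8 columns, so c = 35 px.
Span of 6: 6·35 + 5·48 = 210 + 240 = 450 px.

450 px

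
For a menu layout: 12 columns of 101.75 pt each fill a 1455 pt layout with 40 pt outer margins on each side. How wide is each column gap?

14 pt

Inside the margins: 1455 − 80 = 1375 pt.
12·101.75 + 11g = 1375 → 11g = 154 → g = 14 pt.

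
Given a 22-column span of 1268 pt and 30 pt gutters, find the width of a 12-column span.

22c + 21·30 = 1268 → 22c = 638 → c = 29 pt.
Span of 12: 12·29 + 11·30 = 348 + 330 = 678 pt.

678 pt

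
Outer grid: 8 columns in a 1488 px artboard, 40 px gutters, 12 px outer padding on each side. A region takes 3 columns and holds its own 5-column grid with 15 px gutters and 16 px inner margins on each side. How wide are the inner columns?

86.4 px

Take off 24 px of margins, leaving 1464 px.
8c + 7·40 = 1464 → 8c = 1184 → c = 148 px.
3-column span = 3·148 + 2·40 = 524 px.
Inner content = 524 − 2·16 = 492 px.
Subtracting 4 gutters of 15 leaves 432 for 5 columns, so d = 86.4 px.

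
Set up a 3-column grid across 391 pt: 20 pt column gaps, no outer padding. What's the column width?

117 pt

Subtracting 2 column gaps of 20 leaves 351 for 3 columns, so c = 117 pt.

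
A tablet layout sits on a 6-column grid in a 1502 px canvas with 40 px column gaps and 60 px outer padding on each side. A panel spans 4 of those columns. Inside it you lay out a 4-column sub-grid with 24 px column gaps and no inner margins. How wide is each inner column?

209 px

Outer content = 1502 − 2·60 = 1382 px.
1382 − 5·40 = 1182; ÷6 gives c = 197 px.
4-column span = 4·197 + 3·40 = 908 px.
4d + 3·24 = 908 → 4d = 836 → d = 209 px.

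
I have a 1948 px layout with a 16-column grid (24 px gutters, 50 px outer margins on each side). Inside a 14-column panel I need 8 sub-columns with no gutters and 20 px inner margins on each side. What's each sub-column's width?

196.75 px

Inside the margins: 1948 − 100 = 1848 px.
1848 − 15·24 = 1488; ÷16 gives c = 93 px.
14-column span = 14·93 + 13·24 = 1614 px.
Inner content = 1614 − 2·20 = 1574 px.
With no gutters, each column is 1574/8 = 196.75 px.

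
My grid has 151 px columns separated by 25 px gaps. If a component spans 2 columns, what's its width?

327 px

Span of 2: 2·151 + 1·25 = 302 + 25 = 327 px.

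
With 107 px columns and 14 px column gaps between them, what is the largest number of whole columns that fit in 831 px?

k columns need k·107 + (k−1)·14 = k·121 − 14.
k·121 − 14 ≤ 831 → k ≤ 845 / 121 ≈ 6.98, so k = 6.

6 columns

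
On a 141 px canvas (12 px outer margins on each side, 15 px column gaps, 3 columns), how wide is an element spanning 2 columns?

Inside the margins: 141 − 24 = 117 px.
Subtracting 2 column gaps of 15 leaves 87 for 3 columns, so c = 29 px.
2-column span = 2·29 + 1·15 = 73 px.

73 px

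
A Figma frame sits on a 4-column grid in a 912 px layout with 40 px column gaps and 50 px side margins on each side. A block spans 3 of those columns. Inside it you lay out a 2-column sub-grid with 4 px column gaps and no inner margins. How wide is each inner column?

Inside the margins: 912 − 100 = 812 px.
4c + 3·40 = 812 → 4c = 692 → c = 173 px.
3 columns plus 2 column gaps: 519 + 80 = 599 px.
2 columns + 1 column gap: 2d + 1·4 = 599.
2d = 599 − 4 = 595, so d = 297.5 px.

297.5 px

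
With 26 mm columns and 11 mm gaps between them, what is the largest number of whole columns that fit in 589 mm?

16 columns

16 columns: 16·26 + 15·11 = 581 mm ≤ 589.
17 columns: 618 mm > 589. So 16.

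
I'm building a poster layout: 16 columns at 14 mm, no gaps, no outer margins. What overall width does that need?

224 mm

Total width: 16·14 = 224 mm.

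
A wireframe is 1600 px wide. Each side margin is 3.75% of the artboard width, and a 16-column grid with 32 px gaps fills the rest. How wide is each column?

1600 × (1 − 2·3.75%) = 1600 × 92.5% = 1480 px for the columns.
16 columns + 15 gaps: 16c + 15·32 = 1480.
16c = 1480 − 480 = 1000, so c = 62.5 px.

62.5 px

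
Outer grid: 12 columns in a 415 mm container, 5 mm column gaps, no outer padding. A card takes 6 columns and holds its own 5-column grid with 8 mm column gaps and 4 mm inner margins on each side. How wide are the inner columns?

33 mm

12c + 11·5 = 415 → 12c = 360 → c = 30 mm.
Span of 6: 6·30 + 5·5 = 180 + 25 = 205 mm.
Inner content = 205 − 2·4 = 197 mm.
197 − 4·8 = 165; ÷5 gives d = 33 mm.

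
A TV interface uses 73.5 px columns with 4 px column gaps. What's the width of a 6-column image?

461 px

6-column span = 6·73.5 + 5·4 = 461 px.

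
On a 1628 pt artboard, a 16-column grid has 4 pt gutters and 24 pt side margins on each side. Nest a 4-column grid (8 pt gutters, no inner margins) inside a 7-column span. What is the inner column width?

166.25 pt

Inside the margins: 1628 − 48 = 1580 pt.
16 columns + 15 gutters: 16c + 15·4 = 1580.
16c = 1580 − 60 = 1520, so c = 95 pt.
Span of 7: 7·95 + 6·4 = 665 + 24 = 689 pt.
4 columns + 3 gutters: 4d + 3·8 = 689.
4d = 689 − 24 = 665, so d = 166.25 pt.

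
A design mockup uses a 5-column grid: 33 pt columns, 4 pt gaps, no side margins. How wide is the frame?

Summing: 165 + 16 = 181 pt.

181 pt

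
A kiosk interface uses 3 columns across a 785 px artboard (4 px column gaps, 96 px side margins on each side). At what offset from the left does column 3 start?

494 px

Inside the margins: 785 − 192 = 593 px.
593 − 2·4 = 585; ÷3 gives c = 195 px.
Before column 3: the margin + 2 columns + 2 column gaps.
Offset = 96 + 2·(195 + 4) = 96 + 398 = 494 px.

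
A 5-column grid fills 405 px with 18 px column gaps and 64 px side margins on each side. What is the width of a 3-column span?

159 px

Content width = 405 − 2·64 = 277 px.
277 − 4·18 = 205; ÷5 gives c = 41 px.
Span of 3: 3·41 + 2·18 = 123 + 36 = 159 px.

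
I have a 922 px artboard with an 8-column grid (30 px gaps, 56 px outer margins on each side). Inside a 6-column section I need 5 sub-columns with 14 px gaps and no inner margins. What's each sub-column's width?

Inside the margins: 922 − 112 = 810 px.
8c + 7·30 = 810 → 8c = 600 → c = 75 px.
6 columns plus 5 gaps: 450 + 150 = 600 px.
5d + 4·14 = 600 → 5d = 544 → d = 108.8 px.

108.8 px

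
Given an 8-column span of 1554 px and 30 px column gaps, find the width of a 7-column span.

1356 px

8c + 7·30 = 1554 → 8c = 1344 → c = 168 px.
7 columns plus 6 column gaps: 1176 + 180 = 1356 px.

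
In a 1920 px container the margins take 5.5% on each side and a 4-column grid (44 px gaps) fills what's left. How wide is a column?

1920 × (1 − 2·5.5%) = 1920 × 89% = 1708.8 px for the columns.
1708.8 − 3·44 = 1576.8; ÷4 gives c = 394.2 px.

394.2 px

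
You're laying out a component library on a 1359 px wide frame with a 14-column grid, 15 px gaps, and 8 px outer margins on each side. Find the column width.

82 px

Content width = 1359 − 2·8 = 1343 px.
14c + 13·15 = 1343 → 14c = 1148 → c = 82 px.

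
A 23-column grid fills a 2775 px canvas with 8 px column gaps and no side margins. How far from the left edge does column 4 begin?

363 px

23c + 22·8 = 2775 → 23c = 2599 → c = 113 px.
Each column+gutter stride is 121 px; with no margin, 3 of them is 363 px.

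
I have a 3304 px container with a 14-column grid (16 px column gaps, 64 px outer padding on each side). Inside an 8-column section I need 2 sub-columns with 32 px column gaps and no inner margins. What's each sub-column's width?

Inside the margins: 3304 − 128 = 3176 px.
3176 − 13·16 = 2968; ÷14 gives c = 212 px.
Span of 8: 8·212 + 7·16 = 1696 + 112 = 1808 px.
Subtracting 1 column gap of 32 leaves 1776 for 2 columns, so d = 888 px.

888 px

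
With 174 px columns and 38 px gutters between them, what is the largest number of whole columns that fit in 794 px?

3 columns: 3·174 + 2·38 = 598 px ≤ 794.
4 columns: 810 px > 794. So 3.

3 columns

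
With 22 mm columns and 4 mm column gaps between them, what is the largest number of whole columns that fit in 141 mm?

Each extra column adds 22 + 4 = 26 mm.
(141 + 4) / 26 = 5.58, so 5 columns fit.

5 columns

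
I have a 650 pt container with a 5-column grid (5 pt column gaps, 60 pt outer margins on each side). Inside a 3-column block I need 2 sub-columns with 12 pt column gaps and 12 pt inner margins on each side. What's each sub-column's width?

140 pt

Subtract both margins: 650 − 2·60 = 530 pt.
5 columns + 4 column gaps: 5c + 4·5 = 530.
5c = 530 − 20 = 510, so c = 102 pt.
Span of 3: 3·102 + 2·5 = 306 + 10 = 316 pt.
Inner content = 316 − 2·12 = 292 pt.
2 columns + 1 column gap: 2d + 1·12 = 292.
2d = 292 − 12 = 280, so d = 140 pt.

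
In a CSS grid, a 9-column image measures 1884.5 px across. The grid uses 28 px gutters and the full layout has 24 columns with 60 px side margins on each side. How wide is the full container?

9c + 8·28 = 1884.5 → 9c = 1660.5 → c = 184.5 px.
Adding margins, columns and gutters: 120 + 4428 + 644 = 5192 px.

5192 px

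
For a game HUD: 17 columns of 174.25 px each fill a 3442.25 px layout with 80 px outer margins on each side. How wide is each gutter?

20 px

Content width = 3442.25 − 2·80 = 3282.25 px.
17·174.25 + 16g = 3282.25 → 16g = 320 → g = 20 px.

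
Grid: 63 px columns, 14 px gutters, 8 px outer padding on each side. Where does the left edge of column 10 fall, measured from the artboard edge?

Before column 10: the margin + 9 columns + 9 gutters.
Offset = 8 + 9·(63 + 14) = 8 + 693 = 701 px.

701 px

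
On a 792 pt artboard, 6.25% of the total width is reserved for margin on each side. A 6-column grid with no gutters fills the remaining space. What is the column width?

792 × (1 − 2·6.25%) = 792 × 87.5% = 693 pt for the columns.
693 / 6 = 115.5 pt per column.

115.5 pt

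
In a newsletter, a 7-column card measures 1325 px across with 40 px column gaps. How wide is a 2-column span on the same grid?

1325 − 6·40 = 1085; ÷7 gives c = 155 px.
2-column span = 2·155 + 1·40 = 350 px.

350 px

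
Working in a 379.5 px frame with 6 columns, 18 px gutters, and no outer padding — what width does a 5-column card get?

Subtracting 5 gutters of 18 leaves 289.5 for 6 columns, so c = 48.25 px.
5-column span = 5·48.25 + 4·18 = 313.25 px.

313.25 px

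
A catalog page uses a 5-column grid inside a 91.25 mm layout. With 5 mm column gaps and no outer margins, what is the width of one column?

14.25 mm

91.25 − 4·5 = 71.25; ÷5 gives c = 14.25 mm.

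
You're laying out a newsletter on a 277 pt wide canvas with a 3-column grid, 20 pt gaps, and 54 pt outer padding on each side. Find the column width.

43 pt

Subtract both margins: 277 − 2·54 = 169 pt.
3 columns + 2 gaps: 3c + 2·20 = 169.
3c = 169 − 40 = 129, so c = 43 pt.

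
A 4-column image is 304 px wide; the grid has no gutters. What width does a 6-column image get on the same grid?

With no gutters, each column is 304/4 = 76 px.
With no gutters, 6 columns span 6·76 = 456 px.

456 px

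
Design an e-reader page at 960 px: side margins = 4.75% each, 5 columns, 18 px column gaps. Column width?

Each margin = 4.75% of 960 = 45.6 px; content = 960 − 2·45.6 = 868.8 px.
868.8 − 4·18 = 796.8; ÷5 gives c = 159.36 px.

159.36 px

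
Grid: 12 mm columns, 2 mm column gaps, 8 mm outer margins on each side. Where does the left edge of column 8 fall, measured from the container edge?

106 mm

Column 8 starts at margin + 7·(column + gutter) = 8 + 7·14 = 106 mm.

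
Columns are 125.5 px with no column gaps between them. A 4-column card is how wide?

4-column span = 4·125.5 = 502 px.

502 px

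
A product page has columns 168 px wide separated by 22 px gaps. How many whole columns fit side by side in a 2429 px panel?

12 columns

k columns need k·168 + (k−1)·22 = k·190 − 22.
k·190 − 22 ≤ 2429 → k ≤ 2451 / 190 ≈ 12.90, so k = 12.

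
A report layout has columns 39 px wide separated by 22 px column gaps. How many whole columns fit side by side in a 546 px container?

9 columns

Each extra column adds 39 + 22 = 61 px.
(546 + 22) / 61 = 9.31, so 9 columns fit.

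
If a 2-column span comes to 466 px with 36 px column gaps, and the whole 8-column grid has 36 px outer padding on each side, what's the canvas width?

2044 px

466 − 1·36 = 430; ÷2 gives c = 215 px.
Adding margins, columns and gutters: 72 + 1720 + 252 = 2044 px.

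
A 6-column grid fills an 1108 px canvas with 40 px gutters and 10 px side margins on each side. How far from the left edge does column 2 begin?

Inside the margins: 1108 − 20 = 1088 px.
1088 − 5·40 = 888; ÷6 gives c = 148 px.
Each column+gutter stride is 188 px; 1 of them past the 10 px margin is 10 + 188 = 198 px.

198 px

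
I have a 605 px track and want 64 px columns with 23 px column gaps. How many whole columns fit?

7 columns: 7·64 + 6·23 = 586 px ≤ 605.
8 columns: 673 px > 605. So 7.

7 columns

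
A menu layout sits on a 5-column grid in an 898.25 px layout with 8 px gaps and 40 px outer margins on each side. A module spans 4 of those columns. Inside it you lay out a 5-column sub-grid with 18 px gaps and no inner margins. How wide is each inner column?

116.2 px

Take off 80 px of margins, leaving 818.25 px.
Subtracting 4 gaps of 8 leaves 786.25 for 5 columns, so c = 157.25 px.
4-column span = 4·157.25 + 3·8 = 653 px.
Subtracting 4 gaps of 18 leaves 581 for 5 columns, so d = 116.2 px.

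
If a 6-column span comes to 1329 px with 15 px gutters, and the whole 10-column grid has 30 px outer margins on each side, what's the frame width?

1329 − 5·15 = 1254; ÷6 gives c = 209 px.
Total width: 2·30 + 10·209 + 9·15 = 2285 px.

2285 px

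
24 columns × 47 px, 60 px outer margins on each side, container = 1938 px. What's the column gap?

30 px

Take off 120 px of margins, leaving 1818 px.
24 columns take 24·47 = 1128 px; remaining 690 splits into 23 column gaps.
g = 690 / 23 = 30 px.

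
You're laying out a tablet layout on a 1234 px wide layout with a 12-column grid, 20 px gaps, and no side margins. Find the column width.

84.5 px

1234 − 11·20 = 1014; ÷12 gives c = 84.5 px.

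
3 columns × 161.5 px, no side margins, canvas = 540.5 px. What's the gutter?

Columns use 484.5 px, leaving 56 px across 2 gutters = 28 px each.

28 px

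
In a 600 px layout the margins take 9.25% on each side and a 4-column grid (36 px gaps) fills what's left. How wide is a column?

95.25 px

600 × (1 − 2·9.25%) = 600 × 81.5% = 489 px for the columns.
4 columns + 3 gaps: 4c + 3·36 = 489.
4c = 489 − 108 = 381, so c = 95.25 px.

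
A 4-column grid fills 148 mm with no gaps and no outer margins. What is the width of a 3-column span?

148 / 4 = 37 mm per column.
3-column span = 3·37 = 111 mm.

111 mm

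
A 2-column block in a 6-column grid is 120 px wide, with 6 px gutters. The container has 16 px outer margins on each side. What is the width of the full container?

2c + 1·6 = 120 → 2c = 114 → c = 57 px.
Container = 2·16 + 6·57 + 5·6 = 32 + 342 + 30 = 404 px.

404 px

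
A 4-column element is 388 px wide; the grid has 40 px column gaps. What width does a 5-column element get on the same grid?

Subtracting 3 column gaps of 40 leaves 268 for 4 columns, so c = 67 px.
5-column span = 5·67 + 4·40 = 495 px.

495 px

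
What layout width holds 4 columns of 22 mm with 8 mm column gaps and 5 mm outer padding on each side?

122 mm

Total width: 2·5 + 4·22 + 3·8 = 122 mm.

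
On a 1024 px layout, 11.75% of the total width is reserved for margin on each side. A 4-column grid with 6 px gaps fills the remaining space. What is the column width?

191.34 px

1024 × (1 − 2·11.75%) = 1024 × 76.5% = 783.36 px for the columns.
4 columns + 3 gaps: 4c + 3·6 = 783.36.
4c = 783.36 − 18 = 765.36, so c = 191.34 px.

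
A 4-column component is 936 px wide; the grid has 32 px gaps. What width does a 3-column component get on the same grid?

936 − 3·32 = 840; ÷4 gives c = 210 px.
Span of 3: 3·210 + 2·32 = 630 + 64 = 694 px.

694 px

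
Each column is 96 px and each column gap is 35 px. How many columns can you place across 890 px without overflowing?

k columns need k·96 + (k−1)·35 = k·131 − 35.
k·131 − 35 ≤ 890 → k ≤ 925 / 131 ≈ 7.06, so k = 7.

7 columns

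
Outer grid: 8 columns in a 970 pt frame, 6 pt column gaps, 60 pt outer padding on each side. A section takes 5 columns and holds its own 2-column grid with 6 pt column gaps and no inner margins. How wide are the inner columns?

Take off 120 pt of margins, leaving 850 pt.
8c + 7·6 = 850 → 8c = 808 → c = 101 pt.
5-column span = 5·101 + 4·6 = 529 pt.
2 columns + 1 column gap: 2d + 1·6 = 529.
2d = 529 − 6 = 523, so d = 261.5 pt.

261.5 pt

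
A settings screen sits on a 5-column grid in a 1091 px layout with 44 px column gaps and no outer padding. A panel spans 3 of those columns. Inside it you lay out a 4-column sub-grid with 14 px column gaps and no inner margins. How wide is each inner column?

148.75 px

5c + 4·44 = 1091 → 5c = 915 → c = 183 px.
3-column span = 3·183 + 2·44 = 637 px.
Subtracting 3 column gaps of 14 leaves 595 for 4 columns, so d = 148.75 px.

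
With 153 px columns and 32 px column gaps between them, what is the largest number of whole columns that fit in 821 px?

4 columns: 4·153 + 3·32 = 708 px ≤ 821.
5 columns: 893 px > 821. So 4.

4 columns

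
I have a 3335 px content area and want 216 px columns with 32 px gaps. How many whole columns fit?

13 columns: 13·216 + 12·32 = 3192 px ≤ 3335.
14 columns: 3440 px > 3335. So 13.

13 columns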